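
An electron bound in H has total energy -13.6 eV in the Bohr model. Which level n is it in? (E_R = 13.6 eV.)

1

E_n = −E_R Z²/n² ⇒ n² = E_R Z²/(−E_n) = 13.6 × 1² / 13.6 ≈ 1.00
n = 1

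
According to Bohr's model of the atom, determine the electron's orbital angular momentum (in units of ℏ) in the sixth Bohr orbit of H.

6

L_n = nℏ, so L/ℏ = n = 6.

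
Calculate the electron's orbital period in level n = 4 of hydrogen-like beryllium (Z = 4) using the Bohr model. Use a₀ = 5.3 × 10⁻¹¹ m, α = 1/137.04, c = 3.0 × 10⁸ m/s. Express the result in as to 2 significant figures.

r = n²a₀/Z = 4²·5.3 × 10⁻¹¹/4 = 2.1 × 10⁻¹⁰ m
v = Zαc/n = 4·0.0073·3.0 × 10⁸/4 = 2.2 × 10⁶ m/s
T = 2πr/v = 6.1 × 10⁻¹⁶ s = 610 as

610 as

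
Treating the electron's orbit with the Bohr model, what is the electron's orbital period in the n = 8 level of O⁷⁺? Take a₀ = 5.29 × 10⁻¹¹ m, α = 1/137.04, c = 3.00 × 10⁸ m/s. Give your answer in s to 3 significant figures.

1.21 × 10⁻¹⁵ s

r = n²a₀/Z = 8²·5.29 × 10⁻¹¹/8 = 4.23 × 10⁻¹⁰ m
v = Zαc/n = 8·0.00730·3.00 × 10⁸/8 = 2.19 × 10⁶ m/s
T = 2πr/v = 1.21 × 10⁻¹⁵ s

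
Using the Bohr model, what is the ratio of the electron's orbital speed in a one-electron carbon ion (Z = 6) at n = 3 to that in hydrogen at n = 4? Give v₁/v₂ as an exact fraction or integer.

v ∝ Z^1 · n^-1
v₁/v₂ = (6/1)^1 · (3/4)^-1 = 8

8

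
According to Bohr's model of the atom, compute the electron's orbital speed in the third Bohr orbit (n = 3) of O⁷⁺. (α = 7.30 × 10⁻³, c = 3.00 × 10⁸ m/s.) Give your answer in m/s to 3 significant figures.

v_n = Zαc/n = 8 × 0.00730 × 3.00 × 10⁸ / 3
    = 5.84 × 10⁶ m/s

5.84 × 10⁶ m/s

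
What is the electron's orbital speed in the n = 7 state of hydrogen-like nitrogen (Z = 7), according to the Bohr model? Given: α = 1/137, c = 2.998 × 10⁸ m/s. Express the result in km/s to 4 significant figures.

2188 km/s

v_n = Zαc/n = 7 × 0.007299 × 2.998 × 10⁸ / 7
    = 2188 km/s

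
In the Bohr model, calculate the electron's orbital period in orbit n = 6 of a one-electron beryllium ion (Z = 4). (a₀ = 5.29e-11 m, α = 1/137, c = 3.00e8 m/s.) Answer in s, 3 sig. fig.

2.05e-15 s

r = n²a₀/Z = 6²·5.29e-11/4 = 4.76e-10 m
v = Zαc/n = 4·0.00730·3.00e8/6 = 1.46e6 m/s
T = 2πr/v = 2.05e-15 s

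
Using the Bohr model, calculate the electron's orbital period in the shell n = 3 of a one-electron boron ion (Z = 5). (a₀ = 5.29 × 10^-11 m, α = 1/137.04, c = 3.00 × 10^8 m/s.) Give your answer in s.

1.64 × 10^-16 s

r = n²a₀/Z = 3²·5.29 × 10^-11/5 = 9.52 × 10^-11 m
v = Zαc/n = 5·0.00730·3.00 × 10^8/3 = 3.65 × 10^6 m/s
T = 2πr/v = 1.64 × 10^-16 s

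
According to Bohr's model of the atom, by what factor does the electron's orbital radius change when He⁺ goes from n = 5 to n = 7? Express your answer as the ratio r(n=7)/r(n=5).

49/25

r ∝ Z^-1 · n^2; with Z fixed, r ∝ n^2.
r(n=7)/r(n=5) = (7/5)^2 = 49/25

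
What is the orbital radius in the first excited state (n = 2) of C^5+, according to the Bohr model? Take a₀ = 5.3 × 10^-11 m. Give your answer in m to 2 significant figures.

3.5 × 10^-11 m

r_n = n²a₀/Z = 2² × 5.3 × 10^-11 / 6
    = 4 × 5.3 × 10^-11 / 6 = 3.5 × 10^-11 m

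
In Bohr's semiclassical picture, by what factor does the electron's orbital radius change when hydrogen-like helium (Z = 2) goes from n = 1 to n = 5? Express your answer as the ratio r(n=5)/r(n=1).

r ∝ Z^-1 · n^2; with Z fixed, r ∝ n^2.
r(n=5)/r(n=1) = (5/1)^2 = 25

25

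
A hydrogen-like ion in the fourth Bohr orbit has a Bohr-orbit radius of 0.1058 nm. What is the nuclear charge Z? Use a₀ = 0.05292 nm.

8

r_n = n²a₀/Z ⇒ Z = n²a₀/r = 4² × 0.05292 / 0.1058 ≈ 8.00
Z = 8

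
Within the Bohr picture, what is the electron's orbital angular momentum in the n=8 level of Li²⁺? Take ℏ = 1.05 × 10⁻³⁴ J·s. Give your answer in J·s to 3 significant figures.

8.40 × 10⁻³⁴ J·s

L_n = nℏ = 8 × 1.05 × 10⁻³⁴ = 8.40 × 10⁻³⁴ J·s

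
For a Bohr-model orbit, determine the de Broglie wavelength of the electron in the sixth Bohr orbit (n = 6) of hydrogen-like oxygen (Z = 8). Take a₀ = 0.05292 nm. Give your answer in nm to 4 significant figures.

0.2494 nm

The Bohr quantisation condition is nλ = 2πr_n.
r_n = n²a₀/Z = 0.2381 nm
λ = 2πr_n/n = 2π·0.2381/6 = 0.2494 nm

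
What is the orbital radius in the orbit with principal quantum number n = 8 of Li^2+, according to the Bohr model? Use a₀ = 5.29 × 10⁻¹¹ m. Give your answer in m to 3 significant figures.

r_n = n²a₀/Z = 8² × 5.29 × 10⁻¹¹ / 3
    = 64 × 5.29 × 10⁻¹¹ / 3 = 1.13 × 10⁻⁹ m

1.13 × 10⁻⁹ m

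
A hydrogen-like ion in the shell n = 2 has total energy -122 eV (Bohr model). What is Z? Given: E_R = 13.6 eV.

E_n = −E_R Z²/n² ⇒ Z² = −E_n n²/E_R = 122 × 2² / 13.6 ≈ 35.88
Z = 6

6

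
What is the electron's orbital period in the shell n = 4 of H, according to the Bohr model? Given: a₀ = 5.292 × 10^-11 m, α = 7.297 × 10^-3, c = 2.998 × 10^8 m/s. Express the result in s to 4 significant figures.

9.728 × 10^-15 s

r = n²a₀/Z = 4²·5.292 × 10^-11/1 = 8.467 × 10^-10 m
v = Zαc/n = 1·0.007297·2.998 × 10^8/4 = 5.469 × 10^5 m/s
T = 2πr/v = 9.728 × 10^-15 s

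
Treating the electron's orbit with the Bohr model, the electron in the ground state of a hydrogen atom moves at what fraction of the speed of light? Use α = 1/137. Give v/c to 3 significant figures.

0.00730

v_n = Zαc/n, so v/c = Zα/n = 1 × 0.00730 / 1 = 0.00730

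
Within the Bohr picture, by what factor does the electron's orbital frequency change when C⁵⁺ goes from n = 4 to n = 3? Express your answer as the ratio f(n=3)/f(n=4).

f ∝ Z^2 · n^-3; with Z fixed, f ∝ n^-3.
f(n=3)/f(n=4) = (3/4)^-3 = 64/27

64/27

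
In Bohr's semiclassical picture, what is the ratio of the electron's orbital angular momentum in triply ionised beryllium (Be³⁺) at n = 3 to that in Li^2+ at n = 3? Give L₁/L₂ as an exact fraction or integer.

1

L = nℏ is independent of Z.
L₁/L₂ = n₁/n₂ = 3/3 = 1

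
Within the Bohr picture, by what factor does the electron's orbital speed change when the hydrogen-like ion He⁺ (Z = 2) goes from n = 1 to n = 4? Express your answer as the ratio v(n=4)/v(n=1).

1/4

v ∝ Z^1 · n^-1; with Z fixed, v ∝ n^-1.
v(n=4)/v(n=1) = (4/1)^-1 = 1/4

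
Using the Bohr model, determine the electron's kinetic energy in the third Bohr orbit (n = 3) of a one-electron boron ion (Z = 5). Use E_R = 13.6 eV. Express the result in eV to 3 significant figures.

For a Coulomb orbit the virial theorem gives K = −E_n.
E_n = −E_R·Z²/n², so K = E_R·Z²/n² = 13.6 × 5²/3² = 37.8 eV

37.8 eV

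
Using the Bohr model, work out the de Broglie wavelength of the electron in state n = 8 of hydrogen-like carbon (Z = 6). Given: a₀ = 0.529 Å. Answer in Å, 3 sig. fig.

The Bohr quantisation condition is nλ = 2πr_n.
r_n = n²a₀/Z = 5.64 Å
λ = 2πr_n/n = 2π·5.64/8 = 4.43 Å

4.43 Å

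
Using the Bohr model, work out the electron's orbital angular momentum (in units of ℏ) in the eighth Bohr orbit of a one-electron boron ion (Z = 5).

8

L_n = nℏ, so L/ℏ = n = 8.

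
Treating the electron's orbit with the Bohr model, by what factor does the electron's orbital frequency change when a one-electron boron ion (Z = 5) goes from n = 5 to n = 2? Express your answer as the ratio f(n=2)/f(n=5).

125/8

f ∝ Z^2 · n^-3; with Z fixed, f ∝ n^-3.
f(n=2)/f(n=5) = (2/5)^-3 = 125/8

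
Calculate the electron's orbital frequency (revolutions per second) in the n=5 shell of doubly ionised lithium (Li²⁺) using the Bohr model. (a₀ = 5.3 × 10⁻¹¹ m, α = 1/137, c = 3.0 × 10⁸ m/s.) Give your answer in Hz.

4.7 × 10¹⁴ Hz

r = n²a₀/Z = 4.4 × 10⁻¹⁰ m, v = Zαc/n = 1.3 × 10⁶ m/s
f = v/(2πr) = 4.7 × 10¹⁴ Hz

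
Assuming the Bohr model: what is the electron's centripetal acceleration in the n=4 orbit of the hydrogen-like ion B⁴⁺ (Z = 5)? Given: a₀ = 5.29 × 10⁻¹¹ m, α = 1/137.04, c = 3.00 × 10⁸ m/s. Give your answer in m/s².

4.42 × 10²² m/s²

r = n²a₀/Z = 1.69 × 10⁻¹⁰ m, v = Zαc/n = 2.74 × 10⁶ m/s
a = v²/r = (2.74 × 10⁶)² / 1.69 × 10⁻¹⁰ = 4.42 × 10²² m/s²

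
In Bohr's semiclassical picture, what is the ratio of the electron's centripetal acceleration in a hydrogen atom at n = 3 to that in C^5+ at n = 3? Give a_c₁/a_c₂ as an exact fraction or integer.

a_c ∝ Z^3 · n^-4
a_c₁/a_c₂ = (1/6)^3 · (3/3)^-4 = 1/216

1/216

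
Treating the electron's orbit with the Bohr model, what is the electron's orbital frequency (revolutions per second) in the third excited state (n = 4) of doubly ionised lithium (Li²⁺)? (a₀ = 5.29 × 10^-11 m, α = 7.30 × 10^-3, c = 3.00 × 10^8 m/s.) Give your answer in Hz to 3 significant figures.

9.27 × 10^14 Hz

r = n²a₀/Z = 2.82 × 10^-10 m, v = Zαc/n = 1.64 × 10^6 m/s
f = v/(2πr) = 9.27 × 10^14 Hz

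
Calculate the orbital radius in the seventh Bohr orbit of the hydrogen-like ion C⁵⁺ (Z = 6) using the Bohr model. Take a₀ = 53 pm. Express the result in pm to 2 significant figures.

430 pm

r_n = n²a₀/Z = 7² × 53 / 6
    = 49 × 53 / 6 = 430 pm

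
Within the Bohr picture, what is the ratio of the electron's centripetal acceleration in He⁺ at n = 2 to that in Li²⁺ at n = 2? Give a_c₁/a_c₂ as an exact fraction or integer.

a_c ∝ Z^3 · n^-4
a_c₁/a_c₂ = (2/3)^3 · (2/2)^-4 = 8/27

8/27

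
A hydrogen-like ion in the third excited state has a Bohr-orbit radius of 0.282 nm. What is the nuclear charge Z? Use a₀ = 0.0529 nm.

3

r_n = n²a₀/Z ⇒ Z = n²a₀/r = 4² × 0.0529 / 0.282 ≈ 3.00
Z = 3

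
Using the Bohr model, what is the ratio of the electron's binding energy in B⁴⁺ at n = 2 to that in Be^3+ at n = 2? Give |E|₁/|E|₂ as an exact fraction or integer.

|E| ∝ Z^2 · n^-2
|E|₁/|E|₂ = (5/4)^2 · (2/2)^-2 = 25/16

25/16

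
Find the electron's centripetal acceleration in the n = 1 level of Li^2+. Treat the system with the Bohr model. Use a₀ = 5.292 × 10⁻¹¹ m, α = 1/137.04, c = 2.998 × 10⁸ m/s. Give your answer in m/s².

r = n²a₀/Z = 1.764 × 10⁻¹¹ m, v = Zαc/n = 6.563 × 10⁶ m/s
a = v²/r = (6.563 × 10⁶)² / 1.764 × 10⁻¹¹ = 2.442 × 10²⁴ m/s²

2.442 × 10²⁴ m/s²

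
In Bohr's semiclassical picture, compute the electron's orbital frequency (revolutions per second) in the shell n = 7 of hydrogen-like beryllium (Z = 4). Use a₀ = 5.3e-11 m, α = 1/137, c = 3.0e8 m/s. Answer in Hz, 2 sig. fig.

r = n²a₀/Z = 6.5e-10 m, v = Zαc/n = 1.3e6 m/s
f = v/(2πr) = 3.1e14 Hz

3.1e14 Hz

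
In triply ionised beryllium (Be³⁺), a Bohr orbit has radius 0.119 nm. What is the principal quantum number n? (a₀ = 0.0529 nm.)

3

r_n = n²a₀/Z ⇒ n² = rZ/a₀ = 0.119 × 4 / 0.0529 ≈ 9.00
n = 3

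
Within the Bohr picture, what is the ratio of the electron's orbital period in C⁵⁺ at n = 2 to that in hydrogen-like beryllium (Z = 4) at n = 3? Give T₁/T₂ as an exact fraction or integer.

T ∝ Z^-2 · n^3
T₁/T₂ = (6/4)^-2 · (2/3)^3 = 32/243

32/243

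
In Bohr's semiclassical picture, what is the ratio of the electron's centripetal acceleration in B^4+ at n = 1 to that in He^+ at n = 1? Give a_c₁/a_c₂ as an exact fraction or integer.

125/8

a_c ∝ Z^3 · n^-4
a_c₁/a_c₂ = (5/2)^3 · (1/1)^-4 = 125/8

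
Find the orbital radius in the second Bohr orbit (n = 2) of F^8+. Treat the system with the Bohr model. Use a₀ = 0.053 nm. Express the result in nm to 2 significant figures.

r_n = n²a₀/Z = 2² × 0.053 / 9
    = 4 × 0.053 / 9 = 0.024 nm

0.024 nm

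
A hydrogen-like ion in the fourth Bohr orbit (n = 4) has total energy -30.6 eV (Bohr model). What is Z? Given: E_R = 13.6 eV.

E_n = −E_R Z²/n² ⇒ Z² = −E_n n²/E_R = 30.6 × 4² / 13.6 ≈ 36.00
Z = 6

6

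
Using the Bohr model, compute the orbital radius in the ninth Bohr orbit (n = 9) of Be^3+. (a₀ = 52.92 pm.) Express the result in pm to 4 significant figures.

1072 pm

r_n = n²a₀/Z = 9² × 52.92 / 4
    = 81 × 52.92 / 4 = 1072 pm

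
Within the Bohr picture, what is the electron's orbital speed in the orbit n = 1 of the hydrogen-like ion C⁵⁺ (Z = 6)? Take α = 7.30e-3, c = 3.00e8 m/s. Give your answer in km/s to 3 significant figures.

v_n = Zαc/n = 6 × 0.00730 × 3.00e8 / 1
    = 1.31e4 km/s

1.31e4 km/s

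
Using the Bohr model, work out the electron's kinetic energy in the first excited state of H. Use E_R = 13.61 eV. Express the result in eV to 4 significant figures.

3.402 eV

For a Coulomb orbit the virial theorem gives K = −E_n.
E_n = −E_R·Z²/n², so K = E_R·Z²/n² = 13.61 × 1²/2² = 3.402 eV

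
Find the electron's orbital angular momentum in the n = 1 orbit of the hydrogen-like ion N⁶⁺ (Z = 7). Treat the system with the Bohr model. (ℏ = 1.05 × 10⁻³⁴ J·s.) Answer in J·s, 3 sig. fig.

L_n = nℏ = 1 × 1.05 × 10⁻³⁴ = 1.05 × 10⁻³⁴ J·s

1.05 × 10⁻³⁴ J·s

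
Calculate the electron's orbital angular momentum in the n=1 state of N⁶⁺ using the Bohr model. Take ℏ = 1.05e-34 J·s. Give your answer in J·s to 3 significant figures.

1.05e-34 J·s

L_n = nℏ = 1 × 1.05e-34 = 1.05e-34 J·s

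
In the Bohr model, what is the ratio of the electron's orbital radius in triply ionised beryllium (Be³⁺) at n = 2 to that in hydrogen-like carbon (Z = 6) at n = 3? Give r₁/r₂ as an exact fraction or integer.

r ∝ Z^-1 · n^2
r₁/r₂ = (4/6)^-1 · (2/3)^2 = 2/3

2/3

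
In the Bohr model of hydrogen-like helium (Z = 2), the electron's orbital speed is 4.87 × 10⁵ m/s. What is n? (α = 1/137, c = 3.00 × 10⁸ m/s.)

v_n = Zαc/n ⇒ n = Zαc/v = 2 × 0.00730 × 3.00 × 10⁸ / 4.87 × 10⁵ ≈ 8.99
n = 9

9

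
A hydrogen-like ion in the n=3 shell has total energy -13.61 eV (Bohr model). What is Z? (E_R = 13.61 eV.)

E_n = −E_R Z²/n² ⇒ Z² = −E_n n²/E_R = 13.61 × 3² / 13.61 ≈ 9.00
Z = 3

3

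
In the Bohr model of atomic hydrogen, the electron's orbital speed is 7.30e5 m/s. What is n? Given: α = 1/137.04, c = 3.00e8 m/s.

v_n = Zαc/n ⇒ n = Zαc/v = 1 × 0.00730 × 3.00e8 / 7.30e5 ≈ 3.00
n = 3

3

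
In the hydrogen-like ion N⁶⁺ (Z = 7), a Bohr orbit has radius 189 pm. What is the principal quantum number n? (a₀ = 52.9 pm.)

5

r_n = n²a₀/Z ⇒ n² = rZ/a₀ = 189 × 7 / 52.9 ≈ 25.01
n = 5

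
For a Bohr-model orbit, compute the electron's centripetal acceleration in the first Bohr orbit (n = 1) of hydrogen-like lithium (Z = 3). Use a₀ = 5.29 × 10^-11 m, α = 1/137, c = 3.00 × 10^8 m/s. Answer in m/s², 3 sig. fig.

2.45 × 10^24 m/s²

r = n²a₀/Z = 1.76 × 10^-11 m, v = Zαc/n = 6.57 × 10^6 m/s
a = v²/r = (6.57 × 10^6)² / 1.76 × 10^-11 = 2.45 × 10^24 m/s²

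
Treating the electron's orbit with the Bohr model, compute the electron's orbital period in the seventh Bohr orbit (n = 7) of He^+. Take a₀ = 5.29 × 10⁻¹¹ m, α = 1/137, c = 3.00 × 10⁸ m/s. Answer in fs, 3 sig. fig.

13.0 fs

r = n²a₀/Z = 7²·5.29 × 10⁻¹¹/2 = 1.30 × 10⁻⁹ m
v = Zαc/n = 2·0.00730·3.00 × 10⁸/7 = 6.26 × 10⁵ m/s
T = 2πr/v = 1.30 × 10⁻¹⁴ s = 13.0 fs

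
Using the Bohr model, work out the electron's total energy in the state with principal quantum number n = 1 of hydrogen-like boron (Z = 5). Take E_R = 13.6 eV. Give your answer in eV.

E_n = −E_R·Z²/n² = −13.6 × 5²/1² = -340 eV

-340 eV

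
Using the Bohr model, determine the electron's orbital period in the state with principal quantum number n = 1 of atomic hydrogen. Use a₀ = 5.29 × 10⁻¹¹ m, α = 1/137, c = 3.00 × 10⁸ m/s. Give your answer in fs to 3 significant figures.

0.152 fs

r = n²a₀/Z = 1²·5.29 × 10⁻¹¹/1 = 5.29 × 10⁻¹¹ m
v = Zαc/n = 1·0.00730·3.00 × 10⁸/1 = 2.19 × 10⁶ m/s
T = 2πr/v = 1.52 × 10⁻¹⁶ s = 0.152 fs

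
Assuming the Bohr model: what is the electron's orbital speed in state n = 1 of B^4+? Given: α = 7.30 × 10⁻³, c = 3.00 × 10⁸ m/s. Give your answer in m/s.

1.09 × 10⁷ m/s

v_n = Zαc/n = 5 × 0.00730 × 3.00 × 10⁸ / 1
    = 1.09 × 10⁷ m/s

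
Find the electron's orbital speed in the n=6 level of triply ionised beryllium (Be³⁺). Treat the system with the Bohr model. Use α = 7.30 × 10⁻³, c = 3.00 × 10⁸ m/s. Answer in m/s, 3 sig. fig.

1.46 × 10⁶ m/s

v_n = Zαc/n = 4 × 0.00730 × 3.00 × 10⁸ / 6
    = 1.46 × 10⁶ m/s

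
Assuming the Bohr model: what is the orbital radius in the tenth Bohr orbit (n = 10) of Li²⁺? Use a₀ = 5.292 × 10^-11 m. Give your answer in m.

1.764 × 10^-9 m

r_n = n²a₀/Z = 10² × 5.292 × 10^-11 / 3
    = 100 × 5.292 × 10^-11 / 3 = 1.764 × 10^-9 m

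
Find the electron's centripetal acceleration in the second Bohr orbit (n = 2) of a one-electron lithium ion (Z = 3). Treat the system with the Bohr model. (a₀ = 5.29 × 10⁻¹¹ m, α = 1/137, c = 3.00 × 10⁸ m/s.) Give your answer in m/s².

1.53 × 10²³ m/s²

r = n²a₀/Z = 7.05 × 10⁻¹¹ m, v = Zαc/n = 3.28 × 10⁶ m/s
a = v²/r = (3.28 × 10⁶)² / 7.05 × 10⁻¹¹ = 1.53 × 10²³ m/s²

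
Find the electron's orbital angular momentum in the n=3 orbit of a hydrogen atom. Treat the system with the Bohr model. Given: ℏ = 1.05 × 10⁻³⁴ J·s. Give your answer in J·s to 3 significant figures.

3.15 × 10⁻³⁴ J·s

L_n = nℏ = 3 × 1.05 × 10⁻³⁴ = 3.15 × 10⁻³⁴ J·s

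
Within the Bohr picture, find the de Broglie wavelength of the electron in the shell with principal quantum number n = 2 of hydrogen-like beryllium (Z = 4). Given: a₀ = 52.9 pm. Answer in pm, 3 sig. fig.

166 pm

The Bohr quantisation condition is nλ = 2πr_n.
r_n = n²a₀/Z = 52.9 pm
λ = 2πr_n/n = 2π·52.9/2 = 166 pm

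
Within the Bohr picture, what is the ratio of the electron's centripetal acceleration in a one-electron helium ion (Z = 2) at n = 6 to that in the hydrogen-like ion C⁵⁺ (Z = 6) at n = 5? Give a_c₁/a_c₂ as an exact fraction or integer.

a_c ∝ Z^3 · n^-4
a_c₁/a_c₂ = (2/6)^3 · (6/5)^-4 = 625/34992

625/34992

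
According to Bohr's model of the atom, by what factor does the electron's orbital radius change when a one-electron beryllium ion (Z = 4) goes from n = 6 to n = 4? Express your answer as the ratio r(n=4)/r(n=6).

r ∝ Z^-1 · n^2; with Z fixed, r ∝ n^2.
r(n=4)/r(n=6) = (4/6)^2 = 4/9

4/9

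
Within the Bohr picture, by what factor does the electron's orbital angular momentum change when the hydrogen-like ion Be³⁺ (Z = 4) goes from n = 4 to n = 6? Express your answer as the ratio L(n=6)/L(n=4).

L = nℏ depends only on n, so L ∝ n.
L(n=6)/L(n=4) = (6/4)^1 = 3/2

3/2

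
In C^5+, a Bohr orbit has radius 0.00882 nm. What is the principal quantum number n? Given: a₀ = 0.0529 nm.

r_n = n²a₀/Z ⇒ n² = rZ/a₀ = 0.00882 × 6 / 0.0529 ≈ 1.00
n = 1

1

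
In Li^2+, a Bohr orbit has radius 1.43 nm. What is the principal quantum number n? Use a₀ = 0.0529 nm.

9

r_n = n²a₀/Z ⇒ n² = rZ/a₀ = 1.43 × 3 / 0.0529 ≈ 81.10
n = 9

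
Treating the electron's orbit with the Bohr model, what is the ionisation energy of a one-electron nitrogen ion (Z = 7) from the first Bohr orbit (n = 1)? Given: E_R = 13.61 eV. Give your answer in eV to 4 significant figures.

E_n = −E_R·Z²/n² = −13.61 × 7²/1² eV = -666.9 eV
Ionisation energy = −E_n = 666.9 eV

666.9 eV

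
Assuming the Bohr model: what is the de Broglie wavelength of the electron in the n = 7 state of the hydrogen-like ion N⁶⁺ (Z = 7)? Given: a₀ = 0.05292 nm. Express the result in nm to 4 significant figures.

0.3325 nm

The Bohr quantisation condition is nλ = 2πr_n.
r_n = n²a₀/Z = 0.3704 nm
λ = 2πr_n/n = 2π·0.3704/7 = 0.3325 nm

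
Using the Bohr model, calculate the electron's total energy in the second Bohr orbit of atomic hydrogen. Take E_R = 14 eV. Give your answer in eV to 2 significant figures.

-3.5 eV

E_n = −E_R·Z²/n² = −14 × 1²/2² = -3.5 eV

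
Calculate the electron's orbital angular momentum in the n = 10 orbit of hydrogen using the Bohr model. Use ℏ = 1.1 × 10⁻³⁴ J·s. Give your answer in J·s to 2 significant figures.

L_n = nℏ = 10 × 1.1 × 10⁻³⁴ = 1.1 × 10⁻³³ J·s

1.1 × 10⁻³³ J·s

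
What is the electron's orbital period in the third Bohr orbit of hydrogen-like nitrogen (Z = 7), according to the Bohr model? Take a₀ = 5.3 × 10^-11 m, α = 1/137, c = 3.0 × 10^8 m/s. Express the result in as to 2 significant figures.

r = n²a₀/Z = 3²·5.3 × 10^-11/7 = 6.8 × 10^-11 m
v = Zαc/n = 7·0.0073·3.0 × 10^8/3 = 5.1 × 10^6 m/s
T = 2πr/v = 8.4 × 10^-17 s = 84 as

84 as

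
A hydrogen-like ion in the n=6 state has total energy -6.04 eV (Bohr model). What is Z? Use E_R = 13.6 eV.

4

E_n = −E_R Z²/n² ⇒ Z² = −E_n n²/E_R = 6.04 × 6² / 13.6 ≈ 15.99
Z = 4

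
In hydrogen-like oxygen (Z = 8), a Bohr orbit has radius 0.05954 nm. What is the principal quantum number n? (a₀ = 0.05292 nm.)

r_n = n²a₀/Z ⇒ n² = rZ/a₀ = 0.05954 × 8 / 0.05292 ≈ 9.00
n = 3

3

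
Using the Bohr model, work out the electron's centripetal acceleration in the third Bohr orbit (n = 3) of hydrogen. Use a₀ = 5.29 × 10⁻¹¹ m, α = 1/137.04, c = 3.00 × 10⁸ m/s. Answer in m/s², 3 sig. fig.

r = n²a₀/Z = 4.76 × 10⁻¹⁰ m, v = Zαc/n = 7.30 × 10⁵ m/s
a = v²/r = (7.30 × 10⁵)² / 4.76 × 10⁻¹⁰ = 1.12 × 10²¹ m/s²

1.12 × 10²¹ m/s²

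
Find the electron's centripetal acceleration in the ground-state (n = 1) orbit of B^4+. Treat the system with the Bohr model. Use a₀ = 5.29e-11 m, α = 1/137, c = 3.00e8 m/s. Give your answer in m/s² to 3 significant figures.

1.13e25 m/s²

r = n²a₀/Z = 1.06e-11 m, v = Zαc/n = 1.09e7 m/s
a = v²/r = (1.09e7)² / 1.06e-11 = 1.13e25 m/s²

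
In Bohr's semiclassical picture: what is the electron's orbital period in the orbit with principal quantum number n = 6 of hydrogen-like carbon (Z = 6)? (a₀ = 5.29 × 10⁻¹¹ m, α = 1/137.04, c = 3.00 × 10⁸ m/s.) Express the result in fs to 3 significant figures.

0.911 fs

r = n²a₀/Z = 6²·5.29 × 10⁻¹¹/6 = 3.17 × 10⁻¹⁰ m
v = Zαc/n = 6·0.00730·3.00 × 10⁸/6 = 2.19 × 10⁶ m/s
T = 2πr/v = 9.11 × 10⁻¹⁶ s = 0.911 fs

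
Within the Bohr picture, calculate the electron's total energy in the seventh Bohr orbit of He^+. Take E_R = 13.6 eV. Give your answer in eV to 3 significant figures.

E_n = −E_R·Z²/n² = −13.6 × 2²/7² = -1.11 eV

-1.11 eV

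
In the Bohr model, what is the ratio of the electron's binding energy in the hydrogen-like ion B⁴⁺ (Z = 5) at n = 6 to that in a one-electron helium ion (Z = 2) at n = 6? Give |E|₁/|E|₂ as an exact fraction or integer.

|E| ∝ Z^2 · n^-2
|E|₁/|E|₂ = (5/2)^2 · (6/6)^-2 = 25/4

25/4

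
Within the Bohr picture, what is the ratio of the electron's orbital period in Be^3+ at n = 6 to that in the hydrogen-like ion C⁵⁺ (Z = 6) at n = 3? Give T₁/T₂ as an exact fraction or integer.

18

T ∝ Z^-2 · n^3
T₁/T₂ = (4/6)^-2 · (6/3)^3 = 18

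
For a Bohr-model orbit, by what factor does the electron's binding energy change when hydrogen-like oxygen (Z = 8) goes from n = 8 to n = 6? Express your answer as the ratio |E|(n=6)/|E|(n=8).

|E| ∝ Z^2 · n^-2; with Z fixed, |E| ∝ n^-2.
|E|(n=6)/|E|(n=8) = (6/8)^-2 = 16/9

16/9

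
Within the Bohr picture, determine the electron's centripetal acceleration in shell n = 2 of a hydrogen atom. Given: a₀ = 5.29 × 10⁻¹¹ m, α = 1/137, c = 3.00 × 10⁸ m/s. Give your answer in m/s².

5.67 × 10²¹ m/s²

r = n²a₀/Z = 2.12 × 10⁻¹⁰ m, v = Zαc/n = 1.09 × 10⁶ m/s
a = v²/r = (1.09 × 10⁶)² / 2.12 × 10⁻¹⁰ = 5.67 × 10²¹ m/s²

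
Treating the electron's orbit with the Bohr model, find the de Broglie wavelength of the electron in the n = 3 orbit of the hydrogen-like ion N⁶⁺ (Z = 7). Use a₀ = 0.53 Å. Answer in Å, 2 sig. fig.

1.4 Å

The Bohr quantisation condition is nλ = 2πr_n.
r_n = n²a₀/Z = 0.68 Å
λ = 2πr_n/n = 2π·0.68/3 = 1.4 Å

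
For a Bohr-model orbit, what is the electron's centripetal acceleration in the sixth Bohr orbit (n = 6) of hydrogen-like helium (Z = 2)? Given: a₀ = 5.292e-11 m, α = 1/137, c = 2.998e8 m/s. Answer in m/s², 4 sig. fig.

r = n²a₀/Z = 9.526e-10 m, v = Zαc/n = 7.294e5 m/s
a = v²/r = (7.294e5)² / 9.526e-10 = 5.586e20 m/s²

5.586e20 m/s²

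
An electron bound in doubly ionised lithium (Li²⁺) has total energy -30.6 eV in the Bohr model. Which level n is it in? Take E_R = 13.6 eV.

2

E_n = −E_R Z²/n² ⇒ n² = E_R Z²/(−E_n) = 13.6 × 3² / 30.6 ≈ 4.00
n = 2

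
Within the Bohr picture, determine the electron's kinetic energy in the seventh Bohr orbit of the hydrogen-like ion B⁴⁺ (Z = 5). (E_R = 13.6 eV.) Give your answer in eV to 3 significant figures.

6.94 eV

For a Coulomb orbit the virial theorem gives K = −E_n.
E_n = −E_R·Z²/n², so K = E_R·Z²/n² = 13.6 × 5²/7² = 6.94 eV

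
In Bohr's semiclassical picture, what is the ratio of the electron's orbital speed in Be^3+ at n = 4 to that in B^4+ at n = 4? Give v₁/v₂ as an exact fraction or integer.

v ∝ Z^1 · n^-1
v₁/v₂ = (4/5)^1 · (4/4)^-1 = 4/5

4/5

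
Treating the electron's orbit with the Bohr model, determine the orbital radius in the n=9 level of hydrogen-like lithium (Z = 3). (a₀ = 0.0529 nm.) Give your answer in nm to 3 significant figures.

r_n = n²a₀/Z = 9² × 0.0529 / 3
    = 81 × 0.0529 / 3 = 1.43 nm

1.43 nm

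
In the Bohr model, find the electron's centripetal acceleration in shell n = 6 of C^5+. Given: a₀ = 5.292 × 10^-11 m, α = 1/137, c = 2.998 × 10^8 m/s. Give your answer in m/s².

r = n²a₀/Z = 3.175 × 10^-10 m, v = Zαc/n = 2.188 × 10^6 m/s
a = v²/r = (2.188 × 10^6)² / 3.175 × 10^-10 = 1.508 × 10^22 m/s²

1.508 × 10^22 m/s²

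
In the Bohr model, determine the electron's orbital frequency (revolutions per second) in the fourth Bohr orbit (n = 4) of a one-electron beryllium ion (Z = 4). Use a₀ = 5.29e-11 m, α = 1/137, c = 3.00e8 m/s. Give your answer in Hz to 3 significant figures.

r = n²a₀/Z = 2.12e-10 m, v = Zαc/n = 2.19e6 m/s
f = v/(2πr) = 1.65e15 Hz

1.65e15 Hz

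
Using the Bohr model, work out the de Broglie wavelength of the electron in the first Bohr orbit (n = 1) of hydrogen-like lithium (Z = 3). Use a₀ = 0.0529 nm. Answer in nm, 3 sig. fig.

The Bohr quantisation condition is nλ = 2πr_n.
r_n = n²a₀/Z = 0.0176 nm
λ = 2πr_n/n = 2π·0.0176/1 = 0.111 nm

0.111 nm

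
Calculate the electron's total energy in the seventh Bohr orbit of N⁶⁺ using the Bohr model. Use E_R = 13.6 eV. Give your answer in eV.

-13.6 eV

E_n = −E_R·Z²/n² = −13.6 × 7²/7² = -13.6 eV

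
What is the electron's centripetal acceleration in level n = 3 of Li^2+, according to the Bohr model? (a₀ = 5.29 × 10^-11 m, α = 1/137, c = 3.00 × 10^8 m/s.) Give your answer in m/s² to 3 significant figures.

3.02 × 10^22 m/s²

r = n²a₀/Z = 1.59 × 10^-10 m, v = Zαc/n = 2.19 × 10^6 m/s
a = v²/r = (2.19 × 10^6)² / 1.59 × 10^-10 = 3.02 × 10^22 m/s²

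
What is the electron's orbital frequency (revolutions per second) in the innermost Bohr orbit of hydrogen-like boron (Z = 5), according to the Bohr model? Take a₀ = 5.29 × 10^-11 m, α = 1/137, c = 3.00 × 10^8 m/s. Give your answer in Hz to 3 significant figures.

r = n²a₀/Z = 1.06 × 10^-11 m, v = Zαc/n = 1.09 × 10^7 m/s
f = v/(2πr) = 1.65 × 10^17 Hz

1.65 × 10^17 Hz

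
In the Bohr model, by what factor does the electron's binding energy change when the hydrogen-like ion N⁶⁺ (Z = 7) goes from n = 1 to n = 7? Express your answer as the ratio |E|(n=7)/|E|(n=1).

|E| ∝ Z^2 · n^-2; with Z fixed, |E| ∝ n^-2.
|E|(n=7)/|E|(n=1) = (7/1)^-2 = 1/49

1/49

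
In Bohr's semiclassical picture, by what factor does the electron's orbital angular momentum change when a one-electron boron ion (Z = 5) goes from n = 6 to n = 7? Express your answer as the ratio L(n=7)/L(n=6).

L = nℏ depends only on n, so L ∝ n.
L(n=7)/L(n=6) = (7/6)^1 = 7/6

7/6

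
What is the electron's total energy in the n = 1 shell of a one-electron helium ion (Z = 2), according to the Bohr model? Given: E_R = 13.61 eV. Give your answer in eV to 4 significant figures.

E_n = −E_R·Z²/n² = −13.61 × 2²/1² = -54.44 eV

-54.44 eV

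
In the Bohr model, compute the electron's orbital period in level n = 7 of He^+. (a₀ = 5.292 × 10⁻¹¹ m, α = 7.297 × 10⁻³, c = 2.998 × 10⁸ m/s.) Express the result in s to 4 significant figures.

1.303 × 10⁻¹⁴ s

r = n²a₀/Z = 7²·5.292 × 10⁻¹¹/2 = 1.297 × 10⁻⁹ m
v = Zαc/n = 2·0.007297·2.998 × 10⁸/7 = 6.250 × 10⁵ m/s
T = 2πr/v = 1.303 × 10⁻¹⁴ s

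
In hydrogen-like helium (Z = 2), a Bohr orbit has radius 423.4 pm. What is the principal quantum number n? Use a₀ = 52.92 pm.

r_n = n²a₀/Z ⇒ n² = rZ/a₀ = 423.4 × 2 / 52.92 ≈ 16.00
n = 4

4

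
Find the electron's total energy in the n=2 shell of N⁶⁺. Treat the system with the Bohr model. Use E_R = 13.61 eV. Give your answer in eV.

-166.7 eV

E_n = −E_R·Z²/n² = −13.61 × 7²/2² = -166.7 eV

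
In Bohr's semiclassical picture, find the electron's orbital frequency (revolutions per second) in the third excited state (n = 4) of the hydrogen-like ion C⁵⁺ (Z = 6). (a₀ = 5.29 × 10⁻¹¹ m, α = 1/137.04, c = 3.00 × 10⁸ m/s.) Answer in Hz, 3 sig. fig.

3.70 × 10¹⁵ Hz

r = n²a₀/Z = 1.41 × 10⁻¹⁰ m, v = Zαc/n = 3.28 × 10⁶ m/s
f = v/(2πr) = 3.70 × 10¹⁵ Hz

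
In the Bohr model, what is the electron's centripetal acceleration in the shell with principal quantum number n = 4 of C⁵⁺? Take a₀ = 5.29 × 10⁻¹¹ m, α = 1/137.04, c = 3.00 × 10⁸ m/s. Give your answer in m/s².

r = n²a₀/Z = 1.41 × 10⁻¹⁰ m, v = Zαc/n = 3.28 × 10⁶ m/s
a = v²/r = (3.28 × 10⁶)² / 1.41 × 10⁻¹⁰ = 7.64 × 10²² m/s²

7.64 × 10²² m/s²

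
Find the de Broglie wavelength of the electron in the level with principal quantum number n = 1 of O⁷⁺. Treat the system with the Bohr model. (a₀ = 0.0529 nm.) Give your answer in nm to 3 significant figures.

0.0415 nm

The Bohr quantisation condition is nλ = 2πr_n.
r_n = n²a₀/Z = 0.00661 nm
λ = 2πr_n/n = 2π·0.00661/1 = 0.0415 nm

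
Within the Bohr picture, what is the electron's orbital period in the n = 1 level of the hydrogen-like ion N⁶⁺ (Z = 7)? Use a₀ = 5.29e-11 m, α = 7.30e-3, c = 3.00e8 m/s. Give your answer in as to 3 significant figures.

3.10 as

r = n²a₀/Z = 1²·5.29e-11/7 = 7.56e-12 m
v = Zαc/n = 7·0.00730·3.00e8/1 = 1.53e7 m/s
T = 2πr/v = 3.10e-18 s = 3.10 as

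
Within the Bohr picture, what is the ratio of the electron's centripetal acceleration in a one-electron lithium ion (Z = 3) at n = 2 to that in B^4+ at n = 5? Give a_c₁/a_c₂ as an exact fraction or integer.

a_c ∝ Z^3 · n^-4
a_c₁/a_c₂ = (3/5)^3 · (2/5)^-4 = 135/16

135/16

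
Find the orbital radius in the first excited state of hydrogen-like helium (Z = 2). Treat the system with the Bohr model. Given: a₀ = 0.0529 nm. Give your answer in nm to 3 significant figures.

0.106 nm

r_n = n²a₀/Z = 2² × 0.0529 / 2
    = 4 × 0.0529 / 2 = 0.106 nm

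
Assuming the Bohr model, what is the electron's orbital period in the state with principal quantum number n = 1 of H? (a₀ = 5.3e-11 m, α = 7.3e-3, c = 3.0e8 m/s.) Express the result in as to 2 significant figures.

150 as

r = n²a₀/Z = 1²·5.3e-11/1 = 5.3e-11 m
v = Zαc/n = 1·0.0073·3.0e8/1 = 2.2e6 m/s
T = 2πr/v = 1.5e-16 s = 150 as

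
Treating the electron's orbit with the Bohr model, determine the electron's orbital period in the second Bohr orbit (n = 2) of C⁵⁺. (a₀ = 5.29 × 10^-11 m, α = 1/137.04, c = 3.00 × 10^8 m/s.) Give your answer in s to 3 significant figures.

r = n²a₀/Z = 2²·5.29 × 10^-11/6 = 3.53 × 10^-11 m
v = Zαc/n = 6·0.00730·3.00 × 10^8/2 = 6.57 × 10^6 m/s
T = 2πr/v = 3.37 × 10^-17 s

3.37 × 10^-17 s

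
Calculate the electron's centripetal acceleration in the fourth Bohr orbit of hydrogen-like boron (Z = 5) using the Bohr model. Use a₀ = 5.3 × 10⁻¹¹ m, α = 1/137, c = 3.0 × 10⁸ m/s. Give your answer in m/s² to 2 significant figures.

4.4 × 10²² m/s²

r = n²a₀/Z = 1.7 × 10⁻¹⁰ m, v = Zαc/n = 2.7 × 10⁶ m/s
a = v²/r = (2.7 × 10⁶)² / 1.7 × 10⁻¹⁰ = 4.4 × 10²² m/s²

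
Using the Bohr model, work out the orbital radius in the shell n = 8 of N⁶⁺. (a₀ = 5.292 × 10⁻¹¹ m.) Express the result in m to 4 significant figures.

r_n = n²a₀/Z = 8² × 5.292 × 10⁻¹¹ / 7
    = 64 × 5.292 × 10⁻¹¹ / 7 = 4.838 × 10⁻¹⁰ m

4.838 × 10⁻¹⁰ m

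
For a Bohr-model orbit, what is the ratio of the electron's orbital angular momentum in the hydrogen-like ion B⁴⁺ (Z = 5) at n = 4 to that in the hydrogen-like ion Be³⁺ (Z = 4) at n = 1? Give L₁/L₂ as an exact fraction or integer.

L = nℏ is independent of Z.
L₁/L₂ = n₁/n₂ = 4/1 = 4

4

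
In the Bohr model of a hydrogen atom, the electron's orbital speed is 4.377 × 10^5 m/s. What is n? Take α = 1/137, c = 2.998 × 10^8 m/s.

v_n = Zαc/n ⇒ n = Zαc/v = 1 × 0.007299 × 2.998 × 10^8 / 4.377 × 10^5 ≈ 5.00
n = 5

5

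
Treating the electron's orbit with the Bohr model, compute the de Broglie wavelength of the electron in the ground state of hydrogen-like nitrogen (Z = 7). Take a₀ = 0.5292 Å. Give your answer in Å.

0.4750 Å

The Bohr quantisation condition is nλ = 2πr_n.
r_n = n²a₀/Z = 0.07560 Å
λ = 2πr_n/n = 2π·0.07560/1 = 0.4750 Å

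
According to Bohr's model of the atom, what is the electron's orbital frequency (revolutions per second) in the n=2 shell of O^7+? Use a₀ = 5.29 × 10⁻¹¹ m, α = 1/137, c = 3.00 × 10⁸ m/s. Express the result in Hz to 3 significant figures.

5.27 × 10¹⁶ Hz

r = n²a₀/Z = 2.65 × 10⁻¹¹ m, v = Zαc/n = 8.76 × 10⁶ m/s
f = v/(2πr) = 5.27 × 10¹⁶ Hz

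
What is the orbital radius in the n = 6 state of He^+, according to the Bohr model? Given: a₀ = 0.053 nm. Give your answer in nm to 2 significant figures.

r_n = n²a₀/Z = 6² × 0.053 / 2
    = 36 × 0.053 / 2 = 0.95 nm

0.95 nm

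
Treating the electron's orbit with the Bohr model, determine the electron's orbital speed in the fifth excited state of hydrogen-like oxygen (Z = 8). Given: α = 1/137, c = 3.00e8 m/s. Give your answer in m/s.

2.92e6 m/s

v_n = Zαc/n = 8 × 0.00730 × 3.00e8 / 6
    = 2.92e6 m/s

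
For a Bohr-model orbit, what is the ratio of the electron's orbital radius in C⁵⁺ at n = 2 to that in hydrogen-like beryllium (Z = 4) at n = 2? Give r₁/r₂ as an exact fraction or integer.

2/3

r ∝ Z^-1 · n^2
r₁/r₂ = (6/4)^-1 · (2/2)^2 = 2/3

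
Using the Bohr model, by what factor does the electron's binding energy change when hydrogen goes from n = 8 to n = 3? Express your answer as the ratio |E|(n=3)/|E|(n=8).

64/9

|E| ∝ Z^2 · n^-2; with Z fixed, |E| ∝ n^-2.
|E|(n=3)/|E|(n=8) = (3/8)^-2 = 64/9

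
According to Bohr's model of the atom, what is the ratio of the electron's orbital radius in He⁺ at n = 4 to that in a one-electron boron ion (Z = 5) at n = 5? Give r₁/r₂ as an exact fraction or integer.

r ∝ Z^-1 · n^2
r₁/r₂ = (2/5)^-1 · (4/5)^2 = 8/5

8/5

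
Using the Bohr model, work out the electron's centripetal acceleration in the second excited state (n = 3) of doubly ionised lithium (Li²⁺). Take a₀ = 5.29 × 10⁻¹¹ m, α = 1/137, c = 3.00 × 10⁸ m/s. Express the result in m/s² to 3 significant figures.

r = n²a₀/Z = 1.59 × 10⁻¹⁰ m, v = Zαc/n = 2.19 × 10⁶ m/s
a = v²/r = (2.19 × 10⁶)² / 1.59 × 10⁻¹⁰ = 3.02 × 10²² m/s²

3.02 × 10²² m/s²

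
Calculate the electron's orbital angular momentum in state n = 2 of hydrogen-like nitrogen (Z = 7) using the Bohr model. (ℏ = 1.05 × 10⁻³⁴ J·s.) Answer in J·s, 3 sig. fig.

2.10 × 10⁻³⁴ J·s

L_n = nℏ = 2 × 1.05 × 10⁻³⁴ = 2.10 × 10⁻³⁴ J·s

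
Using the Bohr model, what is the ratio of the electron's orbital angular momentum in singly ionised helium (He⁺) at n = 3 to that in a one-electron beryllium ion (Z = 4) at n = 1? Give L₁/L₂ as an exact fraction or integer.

L = nℏ is independent of Z.
L₁/L₂ = n₁/n₂ = 3/1 = 3

3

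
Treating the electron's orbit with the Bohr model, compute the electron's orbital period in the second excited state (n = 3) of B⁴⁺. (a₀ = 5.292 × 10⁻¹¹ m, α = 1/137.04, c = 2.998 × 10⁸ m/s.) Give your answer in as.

164.1 as

r = n²a₀/Z = 3²·5.292 × 10⁻¹¹/5 = 9.526 × 10⁻¹¹ m
v = Zαc/n = 5·0.007297·2.998 × 10⁸/3 = 3.646 × 10⁶ m/s
T = 2πr/v = 1.641 × 10⁻¹⁶ s = 164.1 as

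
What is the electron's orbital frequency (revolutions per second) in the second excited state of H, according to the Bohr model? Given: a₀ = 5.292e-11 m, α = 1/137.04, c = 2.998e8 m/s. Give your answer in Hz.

2.437e14 Hz

r = n²a₀/Z = 4.763e-10 m, v = Zαc/n = 7.292e5 m/s
f = v/(2πr) = 2.437e14 Hz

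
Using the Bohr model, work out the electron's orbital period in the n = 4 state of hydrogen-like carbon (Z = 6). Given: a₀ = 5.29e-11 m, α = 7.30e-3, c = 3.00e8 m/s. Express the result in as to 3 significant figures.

270 as

r = n²a₀/Z = 4²·5.29e-11/6 = 1.41e-10 m
v = Zαc/n = 6·0.00730·3.00e8/4 = 3.29e6 m/s
T = 2πr/v = 2.70e-16 s = 270 as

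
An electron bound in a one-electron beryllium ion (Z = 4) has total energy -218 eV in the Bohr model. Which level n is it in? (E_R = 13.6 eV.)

E_n = −E_R Z²/n² ⇒ n² = E_R Z²/(−E_n) = 13.6 × 4² / 218 ≈ 1.00
n = 1

1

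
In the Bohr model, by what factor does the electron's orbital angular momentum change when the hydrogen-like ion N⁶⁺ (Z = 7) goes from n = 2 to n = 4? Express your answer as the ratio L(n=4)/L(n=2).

2

L = nℏ depends only on n, so L ∝ n.
L(n=4)/L(n=2) = (4/2)^1 = 2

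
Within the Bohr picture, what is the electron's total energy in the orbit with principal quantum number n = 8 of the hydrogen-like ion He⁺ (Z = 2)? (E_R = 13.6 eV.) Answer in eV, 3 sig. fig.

E_n = −E_R·Z²/n² = −13.6 × 2²/8² = -0.850 eV

-0.850 eV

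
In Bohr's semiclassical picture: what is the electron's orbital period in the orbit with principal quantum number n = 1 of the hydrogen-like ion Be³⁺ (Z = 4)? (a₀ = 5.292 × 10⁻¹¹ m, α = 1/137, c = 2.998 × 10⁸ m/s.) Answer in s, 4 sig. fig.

r = n²a₀/Z = 1²·5.292 × 10⁻¹¹/4 = 1.323 × 10⁻¹¹ m
v = Zαc/n = 4·0.007299·2.998 × 10⁸/1 = 8.753 × 10⁶ m/s
T = 2πr/v = 9.497 × 10⁻¹⁸ s

9.497 × 10⁻¹⁸ s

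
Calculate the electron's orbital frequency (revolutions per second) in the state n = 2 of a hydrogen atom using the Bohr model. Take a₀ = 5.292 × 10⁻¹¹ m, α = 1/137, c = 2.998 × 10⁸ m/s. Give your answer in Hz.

8.227 × 10¹⁴ Hz

r = n²a₀/Z = 2.117 × 10⁻¹⁰ m, v = Zαc/n = 1.094 × 10⁶ m/s
f = v/(2πr) = 8.227 × 10¹⁴ Hz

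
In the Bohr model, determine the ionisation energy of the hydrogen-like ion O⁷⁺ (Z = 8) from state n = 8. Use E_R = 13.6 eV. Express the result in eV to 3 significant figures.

E_n = −E_R·Z²/n² = −13.6 × 8²/8² eV = -13.6 eV
Ionisation energy = −E_n = 13.6 eV

13.6 eV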